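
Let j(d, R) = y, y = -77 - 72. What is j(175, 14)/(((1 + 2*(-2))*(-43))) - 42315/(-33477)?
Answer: 156854/1439511 ≈ 0.10896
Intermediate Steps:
y = -149
j(d, R) = -149
j(175, 14)/(((1 + 2*(-2))*(-43))) - 42315/(-33477) = -149*(-1/(43*(1 + 2*(-2)))) - 42315/(-33477) = -149*(-1/(43*(1 - 4))) - 42315*(-1/33477) = -149/((-3*(-43))) + 14105/11159 = -149/129 + 14105/11159 = 156854/1439511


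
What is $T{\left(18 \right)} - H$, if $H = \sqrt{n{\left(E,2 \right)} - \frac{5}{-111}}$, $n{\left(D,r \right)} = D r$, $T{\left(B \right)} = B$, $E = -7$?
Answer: $18 - \frac{i \sqrt{171939}}{111} \approx 18.0 - 3.7356 i$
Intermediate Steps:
$H = \frac{i \sqrt{171939}}{111}$ ($H = \sqrt{\left(-7\right) 2 - \frac{5}{-111}} = \sqrt{-14 - - \frac{5}{111}} = \sqrt{-14 + \frac{5}{111}} = \sqrt{- \frac{1549}{111}} = \frac{i \sqrt{171939}}{111} \approx 3.7356 i$)
$T{\left(18 \right)} - H = 18 - \frac{i \sqrt{171939}}{111}$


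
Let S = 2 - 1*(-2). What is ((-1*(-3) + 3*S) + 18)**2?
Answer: 1089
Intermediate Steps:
S = 4 (S = 2 + 2 = 4)
((-1*(-3) + 3*S) + 18)**2 = ((-1*(-3) + 3*4) + 18)**2 = ((3 + 12) + 18)**2 = (15 + 18)**2 = 33**2 = 1089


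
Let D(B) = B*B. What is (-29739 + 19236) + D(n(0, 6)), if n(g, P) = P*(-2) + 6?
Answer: -10467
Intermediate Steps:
n(g, P) = 6 - 2*P (n(g, P) = -2*P + 6 = 6 - 2*P)
D(B) = B**2
(-29739 + 19236) + D(n(0, 6)) = (-29739 + 19236) + (6 - 2*6)**2 = -10503 + (6 - 12)**2 = -10503 + (-6)**2 = -10503 + 36 = -10467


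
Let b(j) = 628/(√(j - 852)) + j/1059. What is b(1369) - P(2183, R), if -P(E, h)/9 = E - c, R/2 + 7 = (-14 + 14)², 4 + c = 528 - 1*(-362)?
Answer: 12363076/1059 + 628*√517/517 ≈ 11702.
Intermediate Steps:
c = 886 (c = -4 + (528 - 1*(-362)) = -4 + (528 + 362) = -4 + 890 = 886)
R = -14 (R = -14 + 2*(-14 + 14)² = -14 + 2*0² = -14 + 2*0 = -14 + 0 = -14)
P(E, h) = 7974 - 9*E (P(E, h) = -9*(E - 1*886) = -9*(E - 886) = -9*(-886 + E) = 7974 - 9*E)
b(j) = 628/√(-852 + j) + j/1059 (b(j) = 628/(√(-852 + j)) + j*(1/1059) = 628/√(-852 + j) + j/1059)
b(1369) - P(2183, R) = (628/√(-852 + 1369) + (1/1059)*1369) - (7974 - 9*2183) = (628/√517 + 1369/1059) - (7974 - 19647) = (628*(√517/517) + 1369/1059) - 1*(-11673) = (628*√517/517 + 1369/1059) + 11673 = (1369/1059 + 628*√517/517) + 11673 = 12363076/1059 + 628*√517/517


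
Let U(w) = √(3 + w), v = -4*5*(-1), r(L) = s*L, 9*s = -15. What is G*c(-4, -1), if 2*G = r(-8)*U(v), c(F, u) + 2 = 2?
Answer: 0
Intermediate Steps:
s = -5/3 (s = (⅑)*(-15) = -5/3 ≈ -1.6667)
r(L) = -5*L/3
c(F, u) = 0 (c(F, u) = -2 + 2 = 0)
v = 20 (v = -20*(-1) = 20)
G = 20*√23/3 (G = ((-5/3*(-8))*√(3 + 20))/2 = (40*√23/3)/2 = 20*√23/3 ≈ 31.972)
G*c(-4, -1) = (20*√23/3)*0 = 0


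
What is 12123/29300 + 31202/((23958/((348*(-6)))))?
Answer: -106033221887/38998300 ≈ -2718.9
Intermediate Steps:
12123/29300 + 31202/((23958/((348*(-6))))) = 12123*(1/29300) + 31202/((23958/(-2088))) = 12123/29300 + 31202/((23958*(-1/2088))) = 12123/29300 + 31202/(-1331/116) = 12123/29300 + 31202*(-116/1331) = 12123/29300 - 3619432/1331 = -106033221887/38998300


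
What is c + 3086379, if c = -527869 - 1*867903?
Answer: 1690607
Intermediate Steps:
c = -1395772 (c = -527869 - 867903 = -1395772)
c + 3086379 = -1395772 + 3086379 = 1690607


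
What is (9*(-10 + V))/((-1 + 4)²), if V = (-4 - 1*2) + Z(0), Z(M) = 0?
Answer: -16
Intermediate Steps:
V = -6 (V = (-4 - 1*2) + 0 = (-4 - 2) + 0 = -6 + 0 = -6)
(9*(-10 + V))/((-1 + 4)²) = (9*(-10 - 6))/((-1 + 4)²) = (9*(-16))/(3²) = -144/9 = -144*⅑ = -16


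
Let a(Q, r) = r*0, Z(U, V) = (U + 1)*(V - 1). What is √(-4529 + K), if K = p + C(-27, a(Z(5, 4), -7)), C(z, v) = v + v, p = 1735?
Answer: I*√2794 ≈ 52.858*I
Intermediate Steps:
Z(U, V) = (1 + U)*(-1 + V)
a(Q, r) = 0
C(z, v) = 2*v
K = 1735 (K = 1735 + 2*0 = 1735 + 0 = 1735)
√(-4529 + K) = √(-4529 + 1735) = √(-2794) = I*√2794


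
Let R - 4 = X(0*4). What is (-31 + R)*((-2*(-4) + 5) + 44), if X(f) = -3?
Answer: -1710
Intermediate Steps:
R = 1 (R = 4 - 3 = 1)
(-31 + R)*((-2*(-4) + 5) + 44) = (-31 + 1)*((-2*(-4) + 5) + 44) = -30*((8 + 5) + 44) = -30*(13 + 44) = -30*57 = -1710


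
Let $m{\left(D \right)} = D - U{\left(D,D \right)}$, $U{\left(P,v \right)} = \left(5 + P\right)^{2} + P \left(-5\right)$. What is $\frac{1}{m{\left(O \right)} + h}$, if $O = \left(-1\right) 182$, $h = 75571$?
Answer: $\frac{1}{43150} \approx 2.3175 \cdot 10^{-5}$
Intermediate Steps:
$U{\left(P,v \right)} = \left(5 + P\right)^{2} - 5 P$
$O = -182$
$m{\left(D \right)} = - \left(5 + D\right)^{2} + 6 D$ ($m{\left(D \right)} = D - \left(\left(5 + D\right)^{2} - 5 D\right) = D + \left(- \left(5 + D\right)^{2} + 5 D\right) = - \left(5 + D\right)^{2} + 6 D$)
$\frac{1}{m{\left(O \right)} + h} = \frac{1}{\left(- \left(5 - 182\right)^{2} + 6 \left(-182\right)\right) + 75571} = \frac{1}{\left(- \left(-177\right)^{2} - 1092\right) + 75571} = \frac{1}{\left(\left(-1\right) 31329 - 1092\right) + 75571} = \frac{1}{\left(-31329 - 1092\right) + 75571} = \frac{1}{-32421 + 75571} = \frac{1}{43150}$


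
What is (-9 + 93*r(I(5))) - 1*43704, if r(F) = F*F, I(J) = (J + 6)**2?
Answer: 1317900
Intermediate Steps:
I(J) = (6 + J)**2
r(F) = F**2
(-9 + 93*r(I(5))) - 1*43704 = (-9 + 93*((6 + 5)**2)**2) - 1*43704 = (-9 + 93*(11**2)**2) - 43704 = (-9 + 93*121**2) - 43704 = (-9 + 93*14641) - 43704 = (-9 + 1361613) - 43704 = 1361604 - 43704 = 1317900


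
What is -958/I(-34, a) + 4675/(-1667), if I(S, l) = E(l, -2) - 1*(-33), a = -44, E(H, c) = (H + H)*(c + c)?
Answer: -3396861/641795 ≈ -5.2927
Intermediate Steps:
E(H, c) = 4*H*c (E(H, c) = (2*H)*(2*c) = 4*H*c)
I(S, l) = 33 - 8*l (I(S, l) = 4*l*(-2) - 1*(-33) = -8*l + 33 = 33 - 8*l)
-958/I(-34, a) + 4675/(-1667) = -958/(33 - 8*(-44)) + 4675/(-1667) = -958/(33 + 352) + 4675*(-1/1667) = -958/385 - 4675/1667 = -3396861/641795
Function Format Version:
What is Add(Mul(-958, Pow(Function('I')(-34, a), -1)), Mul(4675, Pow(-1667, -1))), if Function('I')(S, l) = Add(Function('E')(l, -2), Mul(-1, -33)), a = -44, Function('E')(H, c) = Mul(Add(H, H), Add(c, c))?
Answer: Rational(-3396861, 641795) ≈ -5.2927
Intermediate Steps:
Function('E')(H, c) = Mul(4, H, c) (Function('E')(H, c) = Mul(Mul(2, H), Mul(2, c)) = Mul(4, H, c))
Function('I')(S, l) = Add(33, Mul(-8, l)) (Function('I')(S, l) = Add(Mul(4, l, -2), Mul(-1, -33)) = Add(Mul(-8, l), 33) = Add(33, Mul(-8, l)))
Add(Mul(-958, Pow(Function('I')(-34, a), -1)), Mul(4675, Pow(-1667, -1))) = Add(Mul(-958, Pow(Add(33, Mul(-8, -44)), -1)), Mul(4675, Pow(-1667, -1))) = Add(Mul(-958, Pow(Add(33, 352), -1)), Mul(4675, Rational(-1, 1667))) = Add(Mul(-958, Pow(385, -1)), Rational(-4675, 1667)) = Add(Mul(-958, Rational(1, 385)), Rational(-4675, 1667)) = Add(Rational(-958, 385), Rational(-4675, 1667)) = Rational(-3396861, 641795)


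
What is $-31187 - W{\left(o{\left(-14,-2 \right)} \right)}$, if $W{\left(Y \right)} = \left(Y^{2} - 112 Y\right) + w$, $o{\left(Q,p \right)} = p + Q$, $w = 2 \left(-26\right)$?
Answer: $-33183$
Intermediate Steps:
$w = -52$
$o{\left(Q,p \right)} = Q + p$
$W{\left(Y \right)} = -52 + Y^{2} - 112 Y$ ($W{\left(Y \right)} = \left(Y^{2} - 112 Y\right) - 52 = -52 + Y^{2} - 112 Y$)
$-31187 - W{\left(o{\left(-14,-2 \right)} \right)} = -31187 - \left(-52 + \left(-14 - 2\right)^{2} - 112 \left(-14 - 2\right)\right) = -31187 - \left(-52 + \left(-16\right)^{2} - -1792\right) = -31187 - \left(-52 + 256 + 1792\right) = -31187 - 1996 = -33183$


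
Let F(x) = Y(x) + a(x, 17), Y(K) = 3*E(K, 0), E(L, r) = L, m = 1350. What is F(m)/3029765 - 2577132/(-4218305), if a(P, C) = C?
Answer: 1565052036083/2556094569665 ≈ 0.61228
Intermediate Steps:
Y(K) = 3*K
F(x) = 17 + 3*x (F(x) = 3*x + 17 = 17 + 3*x)
F(m)/3029765 - 2577132/(-4218305) = (17 + 3*1350)/3029765 - 2577132/(-4218305) = (17 + 4050)*(1/3029765) - 2577132*(-1/4218305) = 4067*(1/3029765) + 2577132/4218305 = 4067/3029765 + 2577132/4218305 = 1565052036083/2556094569665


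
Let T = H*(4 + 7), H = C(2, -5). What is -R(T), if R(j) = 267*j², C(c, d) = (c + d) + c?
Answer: -32307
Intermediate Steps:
C(c, d) = d + 2*c
H = -1 (H = -5 + 2*2 = -5 + 4 = -1)
T = -11 (T = -(4 + 7) = -1*11 = -11)
-R(T) = -267*(-11)² = -267*121 = -1*32307 = -32307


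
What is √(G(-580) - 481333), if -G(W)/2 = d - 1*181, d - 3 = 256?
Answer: I*√481489 ≈ 693.89*I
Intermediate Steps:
d = 259 (d = 3 + 256 = 259)
G(W) = -156 (G(W) = -2*(259 - 1*181) = -2*(259 - 181) = -2*78 = -156)
√(G(-580) - 481333) = √(-156 - 481333) = √(-481489) = I*√481489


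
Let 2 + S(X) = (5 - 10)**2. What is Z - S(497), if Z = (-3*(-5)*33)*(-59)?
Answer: -29228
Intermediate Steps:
S(X) = 23 (S(X) = -2 + (5 - 10)**2 = -2 + (-5)**2 = -2 + 25 = 23)
Z = -29205 (Z = (15*33)*(-59) = 495*(-59) = -29205)
Z - S(497) = -29205 - 1*23 = -29205 - 23 = -29228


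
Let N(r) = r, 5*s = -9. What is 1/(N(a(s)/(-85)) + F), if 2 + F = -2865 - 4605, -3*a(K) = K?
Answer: -425/3175603 ≈ -0.00013383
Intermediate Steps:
s = -9/5 (s = (1/5)*(-9) = -9/5 ≈ -1.8000)
a(K) = -K/3
F = -7472 (F = -2 + (-2865 - 4605) = -2 - 7470 = -7472)
1/(N(a(s)/(-85)) + F) = 1/(-1/3*(-9/5)/(-85) - 7472) = 1/((3/5)*(-1/85) - 7472) = 1/(-3/425 - 7472) = 1/(-3175603/425) = -425/3175603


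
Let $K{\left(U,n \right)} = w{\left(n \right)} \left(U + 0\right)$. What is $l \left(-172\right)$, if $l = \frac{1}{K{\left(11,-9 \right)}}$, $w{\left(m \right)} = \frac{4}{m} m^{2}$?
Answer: $\frac{43}{99} \approx 0.43434$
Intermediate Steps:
$w{\left(m \right)} = 4 m$
$K{\left(U,n \right)} = 4 U n$ ($K{\left(U,n \right)} = 4 n \left(U + 0\right) = 4 n U = 4 U n$)
$l = - \frac{1}{396}$ ($l = \frac{1}{4 \cdot 11 \left(-9\right)} = \frac{1}{-396} = - \frac{1}{396} \approx -0.0025253$)
$l \left(-172\right) = \left(- \frac{1}{396}\right) \left(-172\right) = \frac{43}{99}$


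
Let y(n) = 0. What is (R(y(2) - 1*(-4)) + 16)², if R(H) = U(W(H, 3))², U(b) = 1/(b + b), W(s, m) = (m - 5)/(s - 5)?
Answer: 66049/256 ≈ 258.00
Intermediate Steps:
W(s, m) = (-5 + m)/(-5 + s)
U(b) = 1/(2*b)
R(H) = (5/4 - H/4)² (R(H) = (1/(2*(((-5 + 3)/(-5 + H)))))² = (1/(2*((-2/(-5 + H)))))² = ((5/2 - H/2)/2)² = (5/4 - H/4)²)
(R(y(2) - 1*(-4)) + 16)² = ((5 - (0 - 1*(-4)))²/16 + 16)² = ((5 - (0 + 4))²/16 + 16)² = ((5 - 1*4)²/16 + 16)² = ((5 - 4)²/16 + 16)² = ((1/16)*1² + 16)² = ((1/16)*1 + 16)² = (1/16 + 16)² = (257/16)² = 66049/256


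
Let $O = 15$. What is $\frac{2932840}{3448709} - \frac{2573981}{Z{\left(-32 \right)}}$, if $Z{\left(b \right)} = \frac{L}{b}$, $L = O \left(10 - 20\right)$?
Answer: $- \frac{7475282267656}{13613325} \approx -5.4912 \cdot 10^{5}$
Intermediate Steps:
$L = -150$ ($L = 15 \left(10 - 20\right) = 15 \left(-10\right) = -150$)
$Z{\left(b \right)} = - \frac{150}{b}$
$\frac{2932840}{3448709} - \frac{2573981}{Z{\left(-32 \right)}} = \frac{2932840}{3448709} - \frac{2573981}{\left(-150\right) \frac{1}{-32}} = 2932840 \cdot \frac{1}{3448709} - \frac{2573981}{\left(-150\right) \left(- \frac{1}{32}\right)} = \frac{154360}{181511} - \frac{2573981}{\frac{75}{16}} = \frac{154360}{181511} - \frac{41183696}{75} = - \frac{7475282267656}{13613325}$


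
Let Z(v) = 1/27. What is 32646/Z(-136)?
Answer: 881442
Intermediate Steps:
Z(v) = 1/27
32646/Z(-136) = 32646/(1/27) = 32646*27 = 881442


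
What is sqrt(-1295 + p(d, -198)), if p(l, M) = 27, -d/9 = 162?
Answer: 2*I*sqrt(317) ≈ 35.609*I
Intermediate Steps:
d = -1458 (d = -9*162 = -1458)
sqrt(-1295 + p(d, -198)) = sqrt(-1295 + 27) = sqrt(-1268) = 2*I*sqrt(317)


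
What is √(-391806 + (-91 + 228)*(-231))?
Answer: 19*I*√1173 ≈ 650.73*I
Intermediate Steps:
√(-391806 + (-91 + 228)*(-231)) = √(-391806 + 137*(-231)) = √(-391806 - 31647) = √(-423453) = 19*I*√1173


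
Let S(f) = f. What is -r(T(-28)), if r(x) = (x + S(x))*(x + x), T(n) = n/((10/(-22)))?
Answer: -379456/25 ≈ -15178.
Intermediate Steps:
T(n) = -11*n/5 (T(n) = n/((10*(-1/22))) = n/(-5/11) = n*(-11/5) = -11*n/5)
r(x) = 4*x² (r(x) = (x + x)*(x + x) = (2*x)*(2*x) = 4*x²)
-r(T(-28)) = -4*(-11/5*(-28))² = -4*(308/5)² = -4*94864/25 = -1*379456/25 = -379456/25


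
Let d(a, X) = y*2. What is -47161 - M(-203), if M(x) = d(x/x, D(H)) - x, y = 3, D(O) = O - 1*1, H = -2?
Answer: -47370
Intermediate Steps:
D(O) = -1 + O (D(O) = O - 1 = -1 + O)
d(a, X) = 6 (d(a, X) = 3*2 = 6)
M(x) = 6 - x
-47161 - M(-203) = -47161 - (6 - 1*(-203)) = -47161 - (6 + 203) = -47161 - 1*209 = -47161 - 209 = -47370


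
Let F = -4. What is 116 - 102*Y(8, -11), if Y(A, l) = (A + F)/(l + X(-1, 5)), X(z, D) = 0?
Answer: 1684/11 ≈ 153.09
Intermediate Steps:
Y(A, l) = (-4 + A)/l (Y(A, l) = (A - 4)/(l + 0) = (-4 + A)/l)
116 - 102*Y(8, -11) = 116 - 102*(-4 + 8)/(-11) = 116 - (-102)*4/11 = 116 - 102*(-4/11) = 116 + 408/11 = 1684/11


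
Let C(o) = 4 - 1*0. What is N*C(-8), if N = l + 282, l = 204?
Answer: 1944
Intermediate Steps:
C(o) = 4 (C(o) = 4 + 0 = 4)
N = 486 (N = 204 + 282 = 486)
N*C(-8) = 486*4 = 1944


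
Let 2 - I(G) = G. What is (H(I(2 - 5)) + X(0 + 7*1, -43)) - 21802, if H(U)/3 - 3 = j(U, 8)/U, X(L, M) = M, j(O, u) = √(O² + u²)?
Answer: -21836 + 3*√89/5 ≈ -21830.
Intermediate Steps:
I(G) = 2 - G
H(U) = 9 + 3*√(64 + U²)/U (H(U) = 9 + 3*(√(U² + 8²)/U) = 9 + 3*(√(U² + 64)/U) = 9 + 3*(√(64 + U²)/U) = 9 + 3*√(64 + U²)/U)
(H(I(2 - 5)) + X(0 + 7*1, -43)) - 21802 = ((9 + 3*√(64 + (2 - (2 - 5))²)/(2 - (2 - 5))) - 43) - 21802 = ((9 + 3*√(64 + (2 - 1*(-3))²)/(2 - 1*(-3))) - 43) - 21802 = ((9 + 3*√(64 + (2 + 3)²)/(2 + 3)) - 43) - 21802 = ((9 + 3*√(64 + 5²)/5) - 43) - 21802 = ((9 + 3*(⅕)*√(64 + 25)) - 43) - 21802 = ((9 + 3*(⅕)*√89) - 43) - 21802 = ((9 + 3*√89/5) - 43) - 21802 = (-34 + 3*√89/5) - 21802 = -21836 + 3*√89/5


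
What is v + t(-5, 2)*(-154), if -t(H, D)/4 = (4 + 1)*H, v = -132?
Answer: -15532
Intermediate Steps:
t(H, D) = -20*H (t(H, D) = -4*(4 + 1)*H = -20*H)
v + t(-5, 2)*(-154) = -132 - 20*(-5)*(-154) = -132 + 100*(-154) = -132 - 15400 = -15532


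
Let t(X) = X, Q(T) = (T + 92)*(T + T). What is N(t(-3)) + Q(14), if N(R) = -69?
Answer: 2899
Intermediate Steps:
Q(T) = 2*T*(92 + T) (Q(T) = (92 + T)*(2*T) = 2*T*(92 + T))
N(t(-3)) + Q(14) = -69 + 2*14*(92 + 14) = -69 + 2*14*106 = -69 + 2968 = 2899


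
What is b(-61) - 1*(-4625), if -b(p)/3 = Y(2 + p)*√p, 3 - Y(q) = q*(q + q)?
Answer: 4625 + 20877*I*√61 ≈ 4625.0 + 1.6305e+5*I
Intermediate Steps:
Y(q) = 3 - 2*q² (Y(q) = 3 - q*(q + q) = 3 - q*2*q = 3 - 2*q²)
b(p) = -3*√p*(3 - 2*(2 + p)²) (b(p) = -3*(3 - 2*(2 + p)²)*√p = -3*√p*(3 - 2*(2 + p)²))
b(-61) - 1*(-4625) = √(-61)*(-9 + 6*(2 - 61)²) - 1*(-4625) = (I*√61)*(-9 + 6*(-59)²) + 4625 = (I*√61)*(-9 + 6*3481) + 4625 = (I*√61)*(-9 + 20886) + 4625 = (I*√61)*20877 + 4625 = 20877*I*√61 + 4625 = 4625 + 20877*I*√61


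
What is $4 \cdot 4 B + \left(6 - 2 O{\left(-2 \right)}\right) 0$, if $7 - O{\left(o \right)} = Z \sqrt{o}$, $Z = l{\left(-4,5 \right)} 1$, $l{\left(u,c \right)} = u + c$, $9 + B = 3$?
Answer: $-96$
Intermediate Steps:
$B = -6$ ($B = -9 + 3 = -6$)
$l{\left(u,c \right)} = c + u$
$Z = 1$ ($Z = \left(5 - 4\right) 1 = 1 \cdot 1 = 1$)
$O{\left(o \right)} = 7 - \sqrt{o}$ ($O{\left(o \right)} = 7 - 1 \sqrt{o} = 7 - \sqrt{o}$)
$4 \cdot 4 B + \left(6 - 2 O{\left(-2 \right)}\right) 0 = 4 \cdot 4 \left(-6\right) + \left(6 - 2 \left(7 - \sqrt{-2}\right)\right) 0 = 16 \left(-6\right) + \left(6 - 2 \left(7 - i \sqrt{2}\right)\right) 0 = -96 + \left(6 - 2 \left(7 - i \sqrt{2}\right)\right) 0 = -96 + \left(6 - \left(14 - 2 i \sqrt{2}\right)\right) 0 = -96 + \left(-8 + 2 i \sqrt{2}\right) 0 = -96 + 0 = -96$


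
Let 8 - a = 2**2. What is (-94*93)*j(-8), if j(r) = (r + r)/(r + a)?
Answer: -34968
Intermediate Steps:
a = 4 (a = 8 - 1*2**2 = 8 - 1*4 = 8 - 4 = 4)
j(r) = 2*r/(4 + r) (j(r) = (r + r)/(r + 4) = (2*r)/(4 + r) = 2*r/(4 + r))
(-94*93)*j(-8) = (-94*93)*(2*(-8)/(4 - 8)) = -17484*(-8)/(-4) = -17484*(-8)*(-1)/4 = -8742*4 = -34968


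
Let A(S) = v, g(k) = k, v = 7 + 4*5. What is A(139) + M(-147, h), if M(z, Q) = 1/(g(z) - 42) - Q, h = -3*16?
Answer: 14174/189 ≈ 74.995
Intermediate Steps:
v = 27 (v = 7 + 20 = 27)
h = -48
A(S) = 27
M(z, Q) = 1/(-42 + z) - Q (M(z, Q) = 1/(z - 42) - Q = 1/(-42 + z) - Q)
A(139) + M(-147, h) = 27 + (1 + 42*(-48) - 1*(-48)*(-147))/(-42 - 147) = 27 + (1 - 2016 - 7056)/(-189) = 27 - 1/189*(-9071) = 27 + 9071/189 = 14174/189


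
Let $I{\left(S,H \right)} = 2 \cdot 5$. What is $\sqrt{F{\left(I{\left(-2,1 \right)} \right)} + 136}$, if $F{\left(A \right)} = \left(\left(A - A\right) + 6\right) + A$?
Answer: $2 \sqrt{38} \approx 12.329$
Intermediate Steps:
$I{\left(S,H \right)} = 10$
$F{\left(A \right)} = 6 + A$ ($F{\left(A \right)} = \left(0 + 6\right) + A = 6 + A$)
$\sqrt{F{\left(I{\left(-2,1 \right)} \right)} + 136} = \sqrt{\left(6 + 10\right) + 136} = \sqrt{16 + 136} = \sqrt{152} = 2 \sqrt{38}$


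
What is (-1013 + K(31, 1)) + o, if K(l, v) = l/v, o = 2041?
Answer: 1059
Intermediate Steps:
(-1013 + K(31, 1)) + o = (-1013 + 31/1) + 2041 = (-1013 + 31*1) + 2041 = (-1013 + 31) + 2041 = -982 + 2041 = 1059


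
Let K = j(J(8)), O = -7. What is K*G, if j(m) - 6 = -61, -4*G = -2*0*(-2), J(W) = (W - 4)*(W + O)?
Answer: 0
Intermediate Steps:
J(W) = (-7 + W)*(-4 + W) (J(W) = (W - 4)*(W - 7) = (-4 + W)*(-7 + W) = (-7 + W)*(-4 + W))
G = 0 (G = -(-2*0)*(-2)/4 = -0*(-2) = -¼*0 = 0)
j(m) = -55 (j(m) = 6 - 61 = -55)
K = -55
K*G = -55*0 = 0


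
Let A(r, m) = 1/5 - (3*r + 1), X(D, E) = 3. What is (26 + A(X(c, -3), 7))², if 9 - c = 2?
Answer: 6561/25 ≈ 262.44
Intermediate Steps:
c = 7 (c = 9 - 1*2 = 9 - 2 = 7)
A(r, m) = -⅘ - 3*r (A(r, m) = ⅕ - (1 + 3*r) = ⅕ + (-1 - 3*r) = -⅘ - 3*r)
(26 + A(X(c, -3), 7))² = (26 + (-⅘ - 3*3))² = (26 + (-⅘ - 9))² = (26 - 49/5)² = (81/5)² = 6561/25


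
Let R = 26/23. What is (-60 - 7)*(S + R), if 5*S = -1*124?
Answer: 182374/115 ≈ 1585.9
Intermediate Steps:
S = -124/5 (S = (-1*124)/5 = (1/5)*(-124) = -124/5 ≈ -24.800)
R = 26/23 (R = 26*(1/23) = 26/23 ≈ 1.1304)
(-60 - 7)*(S + R) = (-60 - 7)*(-124/5 + 26/23) = -67*(-2722/115) = 182374/115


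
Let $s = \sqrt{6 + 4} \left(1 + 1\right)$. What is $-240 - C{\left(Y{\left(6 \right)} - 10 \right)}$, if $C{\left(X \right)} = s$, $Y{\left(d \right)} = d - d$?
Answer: $-240 - 2 \sqrt{10} \approx -246.32$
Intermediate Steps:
$Y{\left(d \right)} = 0$
$s = 2 \sqrt{10}$ ($s = \sqrt{10} \cdot 2 = 2 \sqrt{10} \approx 6.3246$)
$C{\left(X \right)} = 2 \sqrt{10}$
$-240 - C{\left(Y{\left(6 \right)} - 10 \right)} = -240 - 2 \sqrt{10}$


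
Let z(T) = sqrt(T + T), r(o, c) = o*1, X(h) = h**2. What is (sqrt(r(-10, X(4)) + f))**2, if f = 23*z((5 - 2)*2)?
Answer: -10 + 46*sqrt(3) ≈ 69.674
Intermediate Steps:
r(o, c) = o
z(T) = sqrt(2)*sqrt(T) (z(T) = sqrt(2*T) = sqrt(2)*sqrt(T))
f = 46*sqrt(3) (f = 23*(sqrt(2)*sqrt((5 - 2)*2)) = 23*(sqrt(2)*sqrt(3*2)) = 23*(sqrt(2)*sqrt(6)) = 23*(2*sqrt(3)) = 46*sqrt(3) ≈ 79.674)
(sqrt(r(-10, X(4)) + f))**2 = (sqrt(-10 + 46*sqrt(3)))**2 = -10 + 46*sqrt(3)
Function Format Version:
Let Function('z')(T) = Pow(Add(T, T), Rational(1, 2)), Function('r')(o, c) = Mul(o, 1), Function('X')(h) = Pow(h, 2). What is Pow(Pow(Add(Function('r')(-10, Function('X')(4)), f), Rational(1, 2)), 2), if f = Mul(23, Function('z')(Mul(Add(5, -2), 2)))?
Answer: Add(-10, Mul(46, Pow(3, Rational(1, 2)))) ≈ 69.674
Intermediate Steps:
Function('r')(o, c) = o
Function('z')(T) = Mul(Pow(2, Rational(1, 2)), Pow(T, Rational(1, 2))) (Function('z')(T) = Pow(Mul(2, T), Rational(1, 2)) = Mul(Pow(2, Rational(1, 2)), Pow(T, Rational(1, 2))))
f = Mul(46, Pow(3, Rational(1, 2))) (f = Mul(23, Mul(Pow(2, Rational(1, 2)), Pow(Mul(Add(5, -2), 2), Rational(1, 2)))) = Mul(23, Mul(Pow(2, Rational(1, 2)), Pow(Mul(3, 2), Rational(1, 2)))) = Mul(23, Mul(Pow(2, Rational(1, 2)), Pow(6, Rational(1, 2)))) = Mul(23, Mul(2, Pow(3, Rational(1, 2)))) = Mul(46, Pow(3, Rational(1, 2))) ≈ 79.674)
Pow(Pow(Add(Function('r')(-10, Function('X')(4)), f), Rational(1, 2)), 2) = Pow(Pow(Add(-10, Mul(46, Pow(3, Rational(1, 2)))), Rational(1, 2)), 2) = Add(-10, Mul(46, Pow(3, Rational(1, 2))))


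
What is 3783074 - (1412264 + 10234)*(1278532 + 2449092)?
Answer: -5302533901678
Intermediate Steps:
3783074 - (1412264 + 10234)*(1278532 + 2449092) = 3783074 - 1422498*3727624 = 3783074 - 1*5302537684752 = 3783074 - 5302537684752 = -5302533901678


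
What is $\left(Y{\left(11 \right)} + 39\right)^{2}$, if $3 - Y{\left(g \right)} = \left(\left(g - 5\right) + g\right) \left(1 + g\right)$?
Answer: $26244$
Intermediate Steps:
$Y{\left(g \right)} = 3 - \left(1 + g\right) \left(-5 + 2 g\right)$ ($Y{\left(g \right)} = 3 - \left(\left(g - 5\right) + g\right) \left(1 + g\right) = 3 - \left(\left(-5 + g\right) + g\right) \left(1 + g\right) = 3 - \left(-5 + 2 g\right) \left(1 + g\right) = 3 - \left(1 + g\right) \left(-5 + 2 g\right)$)
$\left(Y{\left(11 \right)} + 39\right)^{2} = \left(\left(8 - 2 \cdot 11^{2} + 3 \cdot 11\right) + 39\right)^{2} = \left(\left(8 - 242 + 33\right) + 39\right)^{2} = \left(-201 + 39\right)^{2} = \left(-162\right)^{2} = 26244$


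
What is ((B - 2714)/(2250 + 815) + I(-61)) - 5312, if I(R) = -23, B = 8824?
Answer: -3269133/613 ≈ -5333.0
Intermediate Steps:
((B - 2714)/(2250 + 815) + I(-61)) - 5312 = ((8824 - 2714)/(2250 + 815) - 23) - 5312 = (6110/3065 - 23) - 5312 = (6110*(1/3065) - 23) - 5312 = (1222/613 - 23) - 5312 = -12877/613 - 5312 = -3269133/613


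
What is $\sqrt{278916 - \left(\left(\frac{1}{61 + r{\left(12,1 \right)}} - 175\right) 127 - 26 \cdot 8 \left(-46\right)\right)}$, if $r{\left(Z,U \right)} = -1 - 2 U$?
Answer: $\frac{\sqrt{980844206}}{58} \approx 539.97$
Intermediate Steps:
$\sqrt{278916 - \left(\left(\frac{1}{61 + r{\left(12,1 \right)}} - 175\right) 127 - 26 \cdot 8 \left(-46\right)\right)} = \sqrt{278916 - \left(\left(\frac{1}{61 - 3} - 175\right) 127 - 26 \cdot 8 \left(-46\right)\right)} = \sqrt{278916 - \left(9568 + \left(\frac{1}{61 - 3} - 175\right) 127\right)} = \sqrt{278916 - \left(9568 + \left(\frac{1}{58} - 175\right) 127\right)} = \sqrt{278916 - \left(9568 - \frac{1288923}{58}\right)} = \sqrt{278916 - - \frac{733979}{58}} = \sqrt{278916 + \left(-9568 + \frac{1288923}{58}\right)} = \sqrt{278916 + \frac{733979}{58}} = \sqrt{\frac{16911107}{58}} = \frac{\sqrt{980844206}}{58}$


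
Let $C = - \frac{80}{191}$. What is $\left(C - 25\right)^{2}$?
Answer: $\frac{23571025}{36481} \approx 646.12$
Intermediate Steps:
$C = - \frac{80}{191}$ ($C = \left(-80\right) \frac{1}{191} = - \frac{80}{191} \approx -0.41885$)
$\left(C - 25\right)^{2} = \left(- \frac{80}{191} - 25\right)^{2} = \left(- \frac{4855}{191}\right)^{2} = \frac{23571025}{36481}$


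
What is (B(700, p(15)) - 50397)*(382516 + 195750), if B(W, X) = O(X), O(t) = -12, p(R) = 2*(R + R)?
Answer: -29149810794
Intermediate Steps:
p(R) = 4*R (p(R) = 2*(2*R) = 4*R)
B(W, X) = -12
(B(700, p(15)) - 50397)*(382516 + 195750) = (-12 - 50397)*(382516 + 195750) = -50409*578266 = -29149810794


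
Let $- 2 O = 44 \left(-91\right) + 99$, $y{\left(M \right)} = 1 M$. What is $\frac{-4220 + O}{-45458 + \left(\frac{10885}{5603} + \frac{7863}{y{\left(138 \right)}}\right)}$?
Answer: $\frac{584420915}{11701067831} \approx 0.049946$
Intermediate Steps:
$y{\left(M \right)} = M$
$O = \frac{3905}{2}$ ($O = - \frac{44 \left(-91\right) + 99}{2} = - \frac{-4004 + 99}{2} = \left(- \frac{1}{2}\right) \left(-3905\right) = \frac{3905}{2} \approx 1952.5$)
$\frac{-4220 + O}{-45458 + \left(\frac{10885}{5603} + \frac{7863}{y{\left(138 \right)}}\right)} = \frac{-4220 + \frac{3905}{2}}{-45458 + \left(\frac{10885}{5603} + \frac{7863}{138}\right)} = - \frac{4535}{2 \left(-45458 + \left(10885 \cdot \frac{1}{5603} + 7863 \cdot \frac{1}{138}\right)\right)} = - \frac{4535}{2 \left(-45458 + \left(\frac{10885}{5603} + \frac{2621}{46}\right)\right)} = - \frac{4535}{2 \left(-45458 + \frac{15186173}{257738}\right)} = - \frac{4535}{2 \left(- \frac{11701067831}{257738}\right)} = \left(- \frac{4535}{2}\right) \left(- \frac{257738}{11701067831}\right) = \frac{584420915}{11701067831}$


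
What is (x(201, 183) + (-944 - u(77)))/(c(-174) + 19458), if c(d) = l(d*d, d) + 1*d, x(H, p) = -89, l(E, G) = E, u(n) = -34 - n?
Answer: -461/24780 ≈ -0.018604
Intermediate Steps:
c(d) = d + d² (c(d) = d*d + 1*d = d² + d = d + d²)
(x(201, 183) + (-944 - u(77)))/(c(-174) + 19458) = (-89 + (-944 - (-34 - 1*77)))/(-174*(1 - 174) + 19458) = (-89 + (-944 - (-34 - 77)))/(-174*(-173) + 19458) = (-89 + (-944 - 1*(-111)))/(30102 + 19458) = (-89 + (-944 + 111))/49560 = (-89 - 833)*(1/49560) = -922*1/49560 = -461/24780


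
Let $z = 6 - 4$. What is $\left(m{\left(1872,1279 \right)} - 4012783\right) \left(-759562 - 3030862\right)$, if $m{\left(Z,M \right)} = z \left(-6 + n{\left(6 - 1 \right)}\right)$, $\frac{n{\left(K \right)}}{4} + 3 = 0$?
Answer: $15210285445256$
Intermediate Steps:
$z = 2$
$n{\left(K \right)} = -12$ ($n{\left(K \right)} = -12 + 4 \cdot 0 = -12 + 0 = -12$)
$m{\left(Z,M \right)} = -36$ ($m{\left(Z,M \right)} = 2 \left(-6 - 12\right) = 2 \left(-18\right) = -36$)
$\left(m{\left(1872,1279 \right)} - 4012783\right) \left(-759562 - 3030862\right) = \left(-36 - 4012783\right) \left(-759562 - 3030862\right) = \left(-4012819\right) \left(-3790424\right) = 15210285445256$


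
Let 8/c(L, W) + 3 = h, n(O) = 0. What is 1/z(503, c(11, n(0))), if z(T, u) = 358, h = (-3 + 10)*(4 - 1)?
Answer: 1/358 ≈ 0.0027933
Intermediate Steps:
h = 21 (h = 7*3 = 21)
c(L, W) = 4/9 (c(L, W) = 8/(-3 + 21) = 8/18 = 8*(1/18) = 4/9)
1/z(503, c(11, n(0))) = 1/358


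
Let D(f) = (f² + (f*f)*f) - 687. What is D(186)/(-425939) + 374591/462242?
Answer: -2830581955181/196886895238 ≈ -14.377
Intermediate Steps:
D(f) = -687 + f² + f³ (D(f) = (f² + f²*f) - 687 = (f² + f³) - 687 = -687 + f² + f³)
D(186)/(-425939) + 374591/462242 = (-687 + 186² + 186³)/(-425939) + 374591/462242 = (-687 + 34596 + 6434856)*(-1/425939) + 374591*(1/462242) = 6468765*(-1/425939) + 374591/462242 = -6468765/425939 + 374591/462242 = -2830581955181/196886895238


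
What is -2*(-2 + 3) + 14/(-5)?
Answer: -24/5 ≈ -4.8000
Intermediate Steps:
-2*(-2 + 3) + 14/(-5) = -2*1 + 14*(-⅕) = -2 - 14/5 = -24/5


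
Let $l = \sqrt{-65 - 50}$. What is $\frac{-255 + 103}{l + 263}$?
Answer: $- \frac{9994}{17321} + \frac{38 i \sqrt{115}}{17321} \approx -0.57699 + 0.023527 i$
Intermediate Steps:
$l = i \sqrt{115}$ ($l = \sqrt{-115} = i \sqrt{115} \approx 10.724 i$)
$\frac{-255 + 103}{l + 263} = \frac{-255 + 103}{i \sqrt{115} + 263} = - \frac{152}{263 + i \sqrt{115}}$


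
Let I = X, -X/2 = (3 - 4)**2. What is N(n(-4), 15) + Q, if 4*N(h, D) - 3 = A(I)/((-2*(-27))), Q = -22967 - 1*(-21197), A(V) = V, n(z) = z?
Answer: -47770/27 ≈ -1769.3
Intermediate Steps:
X = -2 (X = -2*(3 - 4)**2 = -2*(-1)**2 = -2*1 = -2)
I = -2
Q = -1770 (Q = -22967 + 21197 = -1770)
N(h, D) = 20/27 (N(h, D) = 3/4 + (-2/((-2*(-27))))/4 = 3/4 + (-2/54)/4 = 3/4 + (-2*1/54)/4 = 3/4 + (1/4)*(-1/27) = 3/4 - 1/108 = 20/27)
N(n(-4), 15) + Q = 20/27 - 1770 = -47770/27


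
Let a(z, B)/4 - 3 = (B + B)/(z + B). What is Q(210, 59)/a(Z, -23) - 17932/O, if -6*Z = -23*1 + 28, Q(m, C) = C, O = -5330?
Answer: 1910749/300612 ≈ 6.3562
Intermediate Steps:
Z = -⅚ (Z = -(-23*1 + 28)/6 = -(-23 + 28)/6 = -⅙*5 = -⅚ ≈ -0.83333)
a(z, B) = 12 + 8*B/(B + z) (a(z, B) = 12 + 4*((B + B)/(z + B)) = 12 + 4*((2*B)/(B + z)) = 12 + 4*(2*B/(B + z)) = 12 + 8*B/(B + z))
Q(210, 59)/a(Z, -23) - 17932/O = 59/((4*(3*(-⅚) + 5*(-23))/(-23 - ⅚))) - 17932/(-5330) = 59/((4*(-5/2 - 115)/(-143/6))) - 17932*(-1/5330) = 59/((4*(-6/143)*(-235/2))) + 8966/2665 = 59/(2820/143) + 8966/2665 = 59*(143/2820) + 8966/2665 = 8437/2820 + 8966/2665 = 1910749/300612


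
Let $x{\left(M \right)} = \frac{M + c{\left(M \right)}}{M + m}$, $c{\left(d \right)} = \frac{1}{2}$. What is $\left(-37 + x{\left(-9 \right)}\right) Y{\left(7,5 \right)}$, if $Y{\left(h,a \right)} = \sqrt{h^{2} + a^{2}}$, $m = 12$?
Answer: $- \frac{239 \sqrt{74}}{6} \approx -342.66$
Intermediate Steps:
$c{\left(d \right)} = \frac{1}{2}$
$x{\left(M \right)} = \frac{\frac{1}{2} + M}{12 + M}$ ($x{\left(M \right)} = \frac{M + \frac{1}{2}}{M + 12} = \frac{\frac{1}{2} + M}{12 + M}$)
$Y{\left(h,a \right)} = \sqrt{a^{2} + h^{2}}$
$\left(-37 + x{\left(-9 \right)}\right) Y{\left(7,5 \right)} = \left(-37 + \frac{\frac{1}{2} - 9}{12 - 9}\right) \sqrt{5^{2} + 7^{2}} = \left(-37 + \frac{1}{3} \left(- \frac{17}{2}\right)\right) \sqrt{25 + 49} = \left(-37 + \frac{1}{3} \left(- \frac{17}{2}\right)\right) \sqrt{74} = \left(-37 - \frac{17}{6}\right) \sqrt{74} = - \frac{239 \sqrt{74}}{6}$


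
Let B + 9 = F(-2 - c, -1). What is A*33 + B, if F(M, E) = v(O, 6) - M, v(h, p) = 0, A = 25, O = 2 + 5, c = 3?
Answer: 821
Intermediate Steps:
O = 7
F(M, E) = -M (F(M, E) = 0 - M = -M)
B = -4 (B = -9 - (-2 - 1*3) = -9 - (-2 - 3) = -9 - 1*(-5) = -9 + 5 = -4)
A*33 + B = 25*33 - 4 = 825 - 4 = 821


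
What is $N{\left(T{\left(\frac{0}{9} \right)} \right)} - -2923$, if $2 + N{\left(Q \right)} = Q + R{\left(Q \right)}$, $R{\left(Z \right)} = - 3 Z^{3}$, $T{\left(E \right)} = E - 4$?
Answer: $3109$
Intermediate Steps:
$T{\left(E \right)} = -4 + E$
$N{\left(Q \right)} = -2 + Q - 3 Q^{3}$ ($N{\left(Q \right)} = -2 - \left(- Q + 3 Q^{3}\right) = -2 + Q - 3 Q^{3}$)
$N{\left(T{\left(\frac{0}{9} \right)} \right)} - -2923 = \left(-2 - \left(4 + \frac{0}{9}\right) - 3 \left(-4 + \frac{0}{9}\right)^{3}\right) - -2923 = \left(-2 + \left(-4 + 0 \cdot \frac{1}{9}\right) - 3 \left(-4 + 0 \cdot \frac{1}{9}\right)^{3}\right) + 2923 = \left(-2 + \left(-4 + 0\right) - 3 \left(-4 + 0\right)^{3}\right) + 2923 = \left(-2 - 4 - 3 \left(-4\right)^{3}\right) + 2923 = \left(-2 - 4 - -192\right) + 2923 = \left(-2 - 4 + 192\right) + 2923 = 186 + 2923 = 3109$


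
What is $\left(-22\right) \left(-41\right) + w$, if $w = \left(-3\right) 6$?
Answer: $884$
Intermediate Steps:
$w = -18$
$\left(-22\right) \left(-41\right) + w = \left(-22\right) \left(-41\right) - 18 = 902 - 18 = 884$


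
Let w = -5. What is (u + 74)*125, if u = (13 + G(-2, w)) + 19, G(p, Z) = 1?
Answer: 13375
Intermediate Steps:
u = 33 (u = (13 + 1) + 19 = 14 + 19 = 33)
(u + 74)*125 = (33 + 74)*125 = 107*125 = 13375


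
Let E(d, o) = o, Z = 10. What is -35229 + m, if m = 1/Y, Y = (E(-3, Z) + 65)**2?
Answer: -198163124/5625 ≈ -35229.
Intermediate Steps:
Y = 5625 (Y = (10 + 65)**2 = 75**2 = 5625)
m = 1/5625 ≈ 0.00017778
-35229 + m = -35229 + 1/5625 = -198163124/5625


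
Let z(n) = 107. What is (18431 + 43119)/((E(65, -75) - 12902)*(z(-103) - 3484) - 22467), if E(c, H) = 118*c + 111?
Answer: 1231/345423 ≈ 0.0035637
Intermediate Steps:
E(c, H) = 111 + 118*c
(18431 + 43119)/((E(65, -75) - 12902)*(z(-103) - 3484) - 22467) = (18431 + 43119)/(((111 + 118*65) - 12902)*(107 - 3484) - 22467) = 61550/(((111 + 7670) - 12902)*(-3377) - 22467) = 61550/((7781 - 12902)*(-3377) - 22467) = 61550/(-5121*(-3377) - 22467) = 61550/(17293617 - 22467) = 61550/17271150 = 61550*(1/17271150) = 1231/345423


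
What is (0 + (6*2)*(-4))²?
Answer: 2304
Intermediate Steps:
(0 + (6*2)*(-4))² = (0 + 12*(-4))² = (0 - 48)² = (-48)² = 2304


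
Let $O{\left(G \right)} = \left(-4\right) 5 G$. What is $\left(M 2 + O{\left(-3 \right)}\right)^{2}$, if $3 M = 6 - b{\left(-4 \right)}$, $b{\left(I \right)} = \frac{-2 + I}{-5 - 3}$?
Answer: $\frac{16129}{4} \approx 4032.3$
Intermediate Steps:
$O{\left(G \right)} = - 20 G$
$b{\left(I \right)} = \frac{1}{4} - \frac{I}{8}$ ($b{\left(I \right)} = \frac{-2 + I}{-8} = \left(-2 + I\right) \left(- \frac{1}{8}\right) = \frac{1}{4} - \frac{I}{8}$)
$M = \frac{7}{4}$ ($M = \frac{6 - \left(\frac{1}{4} - - \frac{1}{2}\right)}{3} = \frac{6 - \left(\frac{1}{4} + \frac{1}{2}\right)}{3} = \frac{6 - \frac{3}{4}}{3} = \frac{1}{3} \cdot \frac{21}{4} = \frac{7}{4} \approx 1.75$)
$\left(M 2 + O{\left(-3 \right)}\right)^{2} = \left(\frac{7}{4} \cdot 2 - -60\right)^{2} = \left(\frac{7}{2} + 60\right)^{2} = \left(\frac{127}{2}\right)^{2} = \frac{16129}{4}$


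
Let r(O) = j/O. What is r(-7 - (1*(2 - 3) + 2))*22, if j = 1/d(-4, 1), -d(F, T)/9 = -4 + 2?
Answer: -11/72 ≈ -0.15278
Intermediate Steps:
d(F, T) = 18 (d(F, T) = -9*(-4 + 2) = -9*(-2) = 18)
j = 1/18 ≈ 0.055556
r(O) = 1/(18*O)
r(-7 - (1*(2 - 3) + 2))*22 = (1/(18*(-7 - (1*(2 - 3) + 2))))*22 = (1/(18*(-7 - (1*(-1) + 2))))*22 = (1/(18*(-7 - (-1 + 2))))*22 = (1/(18*(-7 - 1*1)))*22 = (1/(18*(-7 - 1)))*22 = ((1/18)/(-8))*22 = ((1/18)*(-⅛))*22 = -1/144*22 = -11/72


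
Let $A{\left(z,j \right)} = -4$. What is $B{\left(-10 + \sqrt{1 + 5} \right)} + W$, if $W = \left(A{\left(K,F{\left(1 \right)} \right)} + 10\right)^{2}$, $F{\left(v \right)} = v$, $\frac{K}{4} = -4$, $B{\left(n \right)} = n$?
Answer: $26 + \sqrt{6} \approx 28.449$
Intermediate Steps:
$K = -16$ ($K = 4 \left(-4\right) = -16$)
$W = 36$ ($W = \left(-4 + 10\right)^{2} = 6^{2} = 36$)
$B{\left(-10 + \sqrt{1 + 5} \right)} + W = \left(-10 + \sqrt{1 + 5}\right) + 36 = \left(-10 + \sqrt{6}\right) + 36 = 26 + \sqrt{6}$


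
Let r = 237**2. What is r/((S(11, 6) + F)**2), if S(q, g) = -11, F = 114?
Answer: 56169/10609 ≈ 5.2945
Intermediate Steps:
r = 56169
r/((S(11, 6) + F)**2) = 56169/((-11 + 114)**2) = 56169/(103**2) = 56169/10609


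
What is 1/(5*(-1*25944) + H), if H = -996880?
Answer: -1/1126600 ≈ -8.8763e-7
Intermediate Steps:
1/(5*(-1*25944) + H) = 1/(5*(-1*25944) - 996880) = 1/(5*(-25944) - 996880) = 1/(-129720 - 996880) = 1/(-1126600) = -1/1126600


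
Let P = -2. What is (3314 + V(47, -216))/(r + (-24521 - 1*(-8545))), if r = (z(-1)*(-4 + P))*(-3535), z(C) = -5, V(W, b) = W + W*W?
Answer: -2785/61013 ≈ -0.045646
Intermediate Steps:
V(W, b) = W + W²
r = -106050 (r = -5*(-4 - 2)*(-3535) = -5*(-6)*(-3535) = 30*(-3535) = -106050)
(3314 + V(47, -216))/(r + (-24521 - 1*(-8545))) = (3314 + 47*(1 + 47))/(-106050 + (-24521 - 1*(-8545))) = (3314 + 47*48)/(-106050 + (-24521 + 8545)) = (3314 + 2256)/(-106050 - 15976) = 5570/(-122026) = 5570*(-1/122026) = -2785/61013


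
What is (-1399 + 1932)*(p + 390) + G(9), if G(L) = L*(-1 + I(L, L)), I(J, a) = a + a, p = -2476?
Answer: -1111685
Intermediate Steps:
I(J, a) = 2*a
G(L) = L*(-1 + 2*L)
(-1399 + 1932)*(p + 390) + G(9) = (-1399 + 1932)*(-2476 + 390) + 9*(-1 + 2*9) = 533*(-2086) + 9*(-1 + 18) = -1111838 + 9*17 = -1111838 + 153 = -1111685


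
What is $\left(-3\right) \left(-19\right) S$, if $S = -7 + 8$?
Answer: $57$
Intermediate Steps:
$S = 1$
$\left(-3\right) \left(-19\right) S = \left(-3\right) \left(-19\right) 1 = 57 \cdot 1 = 57$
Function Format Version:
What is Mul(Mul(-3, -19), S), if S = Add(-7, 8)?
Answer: 57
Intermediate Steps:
S = 1
Mul(Mul(-3, -19), S) = Mul(Mul(-3, -19), 1) = Mul(57, 1) = 57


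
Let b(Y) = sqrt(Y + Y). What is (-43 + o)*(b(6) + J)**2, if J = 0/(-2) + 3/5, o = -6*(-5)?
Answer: -4017/25 - 156*sqrt(3)/5 ≈ -214.72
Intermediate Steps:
o = 30
b(Y) = sqrt(2)*sqrt(Y) (b(Y) = sqrt(2*Y) = sqrt(2)*sqrt(Y))
J = 3/5 (J = 0*(-1/2) + 3*(1/5) = 0 + 3/5 = 3/5 ≈ 0.60000)
(-43 + o)*(b(6) + J)**2 = (-43 + 30)*(sqrt(2)*sqrt(6) + 3/5)**2 = -13*(2*sqrt(3) + 3/5)**2 = -13*(3/5 + 2*sqrt(3))**2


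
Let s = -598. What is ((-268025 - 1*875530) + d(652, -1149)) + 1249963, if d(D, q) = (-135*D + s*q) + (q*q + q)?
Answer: 2024542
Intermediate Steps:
d(D, q) = q**2 - 597*q - 135*D (d(D, q) = (-135*D - 598*q) + (q*q + q) = (-598*q - 135*D) + (q**2 + q) = (-598*q - 135*D) + (q + q**2) = q**2 - 597*q - 135*D)
((-268025 - 1*875530) + d(652, -1149)) + 1249963 = ((-268025 - 1*875530) + ((-1149)**2 - 597*(-1149) - 135*652)) + 1249963 = ((-268025 - 875530) + (1320201 + 685953 - 88020)) + 1249963 = (-1143555 + 1918134) + 1249963 = 774579 + 1249963 = 2024542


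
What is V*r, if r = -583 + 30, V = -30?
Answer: 16590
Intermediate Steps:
r = -553
V*r = -30*(-553) = 16590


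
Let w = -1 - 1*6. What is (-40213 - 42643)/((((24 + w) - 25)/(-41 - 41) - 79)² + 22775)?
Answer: -17410117/6093750 ≈ -2.8570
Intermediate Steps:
w = -7 (w = -1 - 6 = -7)
(-40213 - 42643)/((((24 + w) - 25)/(-41 - 41) - 79)² + 22775) = (-40213 - 42643)/((((24 - 7) - 25)/(-41 - 41) - 79)² + 22775) = -82856/(((17 - 25)/(-82) - 79)² + 22775) = -82856/((-8*(-1/82) - 79)² + 22775) = -82856/((4/41 - 79)² + 22775) = -82856/((-3235/41)² + 22775) = -82856/(10465225/1681 + 22775) = -82856/48750000/1681 = -82856*1681/48750000 = -17410117/6093750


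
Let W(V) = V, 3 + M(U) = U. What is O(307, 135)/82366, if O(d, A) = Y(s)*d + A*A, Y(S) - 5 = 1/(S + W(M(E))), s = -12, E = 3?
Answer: 236813/988392 ≈ 0.23959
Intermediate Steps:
M(U) = -3 + U
Y(S) = 5 + 1/S (Y(S) = 5 + 1/(S + (-3 + 3)) = 5 + 1/(S + 0) = 5 + 1/S)
O(d, A) = A**2 + 59*d/12 (O(d, A) = (5 + 1/(-12))*d + A*A = (5 - 1/12)*d + A**2 = 59*d/12 + A**2 = A**2 + 59*d/12)
O(307, 135)/82366 = (135**2 + (59/12)*307)/82366 = (18225 + 18113/12)*(1/82366) = (236813/12)*(1/82366) = 236813/988392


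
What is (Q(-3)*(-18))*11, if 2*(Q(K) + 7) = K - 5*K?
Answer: 198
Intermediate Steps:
Q(K) = -7 - 2*K (Q(K) = -7 + (K - 5*K)/2 = -7 + (-4*K)/2 = -7 - 2*K)
(Q(-3)*(-18))*11 = ((-7 - 2*(-3))*(-18))*11 = ((-7 + 6)*(-18))*11 = -1*(-18)*11 = 18*11 = 198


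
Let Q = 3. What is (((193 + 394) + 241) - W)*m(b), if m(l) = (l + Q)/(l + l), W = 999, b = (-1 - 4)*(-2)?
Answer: -2223/20 ≈ -111.15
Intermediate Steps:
b = 10 (b = -5*(-2) = 10)
m(l) = (3 + l)/(2*l) (m(l) = (l + 3)/(l + l) = (3 + l)/((2*l)) = (3 + l)*(1/(2*l)) = (3 + l)/(2*l))
(((193 + 394) + 241) - W)*m(b) = (((193 + 394) + 241) - 1*999)*((1/2)*(3 + 10)/10) = ((587 + 241) - 999)*((1/2)*(1/10)*13) = (828 - 999)*(13/20) = -171*13/20 = -2223/20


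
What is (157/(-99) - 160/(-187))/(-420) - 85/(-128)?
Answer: 15060103/22619520 ≈ 0.66580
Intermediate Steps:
(157/(-99) - 160/(-187))/(-420) - 85/(-128) = (157*(-1/99) - 160*(-1/187))*(-1/420) - 85*(-1/128) = (-157/99 + 160/187)*(-1/420) + 85/128 = -1229/1683*(-1/420) + 85/128 = 1229/706860 + 85/128 = 15060103/22619520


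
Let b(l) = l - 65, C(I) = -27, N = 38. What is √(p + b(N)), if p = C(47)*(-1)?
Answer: 0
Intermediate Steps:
p = 27 (p = -27*(-1) = 27)
b(l) = -65 + l
√(p + b(N)) = √(27 + (-65 + 38)) = √(27 - 27) = √0 = 0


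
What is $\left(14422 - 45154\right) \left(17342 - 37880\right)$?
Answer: $631173816$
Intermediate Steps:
$\left(14422 - 45154\right) \left(17342 - 37880\right) = \left(-30732\right) \left(-20538\right) = 631173816$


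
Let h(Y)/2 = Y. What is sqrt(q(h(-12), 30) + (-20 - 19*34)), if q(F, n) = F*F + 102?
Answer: 2*sqrt(3) ≈ 3.4641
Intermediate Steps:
h(Y) = 2*Y
q(F, n) = 102 + F**2 (q(F, n) = F**2 + 102 = 102 + F**2)
sqrt(q(h(-12), 30) + (-20 - 19*34)) = sqrt((102 + (2*(-12))**2) + (-20 - 19*34)) = sqrt((102 + (-24)**2) + (-20 - 646)) = sqrt((102 + 576) - 666) = sqrt(678 - 666) = sqrt(12) = 2*sqrt(3)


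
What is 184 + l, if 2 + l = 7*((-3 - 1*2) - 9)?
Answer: 84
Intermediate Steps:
l = -100 (l = -2 + 7*((-3 - 1*2) - 9) = -2 + 7*((-3 - 2) - 9) = -2 + 7*(-5 - 9) = -2 + 7*(-14) = -2 - 98 = -100)
184 + l = 184 - 100 = 84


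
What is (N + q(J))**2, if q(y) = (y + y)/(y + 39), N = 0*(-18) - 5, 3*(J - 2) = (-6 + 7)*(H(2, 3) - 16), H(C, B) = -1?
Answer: 76176/2809 ≈ 27.119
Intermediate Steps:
J = -11/3 (J = 2 + ((-6 + 7)*(-1 - 16))/3 = 2 + (1*(-17))/3 = 2 + (1/3)*(-17) = 2 - 17/3 = -11/3 ≈ -3.6667)
N = -5 (N = 0 - 5 = -5)
q(y) = 2*y/(39 + y) (q(y) = (2*y)/(39 + y) = 2*y/(39 + y))
(N + q(J))**2 = (-5 + 2*(-11/3)/(39 - 11/3))**2 = (-5 + 2*(-11/3)/(106/3))**2 = (-5 + 2*(-11/3)*(3/106))**2 = (-5 - 11/53)**2 = (-276/53)**2 = 76176/2809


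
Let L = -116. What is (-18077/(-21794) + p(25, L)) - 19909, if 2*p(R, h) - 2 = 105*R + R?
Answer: -404979825/21794 ≈ -18582.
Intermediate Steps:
p(R, h) = 1 + 53*R (p(R, h) = 1 + (105*R + R)/2 = 1 + (106*R)/2 = 1 + 53*R)
(-18077/(-21794) + p(25, L)) - 19909 = (-18077/(-21794) + (1 + 53*25)) - 19909 = (-18077*(-1/21794) + (1 + 1325)) - 19909 = (18077/21794 + 1326) - 19909 = 28916921/21794 - 19909 = -404979825/21794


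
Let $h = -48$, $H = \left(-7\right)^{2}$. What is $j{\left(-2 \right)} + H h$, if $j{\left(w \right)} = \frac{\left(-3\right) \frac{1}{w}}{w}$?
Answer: $- \frac{9411}{4} \approx -2352.8$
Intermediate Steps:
$j{\left(w \right)} = - \frac{3}{w^{2}}$
$H = 49$
$j{\left(-2 \right)} + H h = - \frac{3}{4} + 49 \left(-48\right) = \left(-3\right) \frac{1}{4} - 2352 = - \frac{3}{4} - 2352 = - \frac{9411}{4}$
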